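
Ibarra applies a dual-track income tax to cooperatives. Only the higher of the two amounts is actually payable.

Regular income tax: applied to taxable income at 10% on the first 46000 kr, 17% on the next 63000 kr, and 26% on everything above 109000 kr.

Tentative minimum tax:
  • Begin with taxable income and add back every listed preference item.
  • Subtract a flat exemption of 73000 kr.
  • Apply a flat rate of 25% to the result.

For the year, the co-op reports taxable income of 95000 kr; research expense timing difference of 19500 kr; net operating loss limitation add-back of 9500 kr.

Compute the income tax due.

Regular income tax:
  46000 kr × 10% = 4600 kr
  49000 kr × 17% = 8330 kr
  → 12930 kr

Tentative minimum tax:
  Adjusted income: 95000 kr + 19500 kr + 9500 kr = 124000 kr
  Less exemption 73000 kr → base 51000 kr
  51000 kr × 25% = 12750 kr

12930 kr > 12750 kr, so the regular income tax governs.

12930 kr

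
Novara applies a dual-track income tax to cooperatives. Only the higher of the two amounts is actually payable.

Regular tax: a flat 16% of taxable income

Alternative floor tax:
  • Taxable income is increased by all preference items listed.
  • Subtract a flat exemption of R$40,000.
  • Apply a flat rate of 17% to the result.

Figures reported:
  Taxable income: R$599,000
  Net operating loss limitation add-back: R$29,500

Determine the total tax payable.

R$100,045

Alternative floor tax:
  Adjusted income: R$599,000 + R$29,500 = R$628,500
  Less exemption R$40,000 → base R$588,500
  R$588,500 × 17% = R$100,045

Regular tax:
  R$599,000 × 16% = R$95,840

R$100,045 > R$95,840, so the alternative floor tax is the binding amount.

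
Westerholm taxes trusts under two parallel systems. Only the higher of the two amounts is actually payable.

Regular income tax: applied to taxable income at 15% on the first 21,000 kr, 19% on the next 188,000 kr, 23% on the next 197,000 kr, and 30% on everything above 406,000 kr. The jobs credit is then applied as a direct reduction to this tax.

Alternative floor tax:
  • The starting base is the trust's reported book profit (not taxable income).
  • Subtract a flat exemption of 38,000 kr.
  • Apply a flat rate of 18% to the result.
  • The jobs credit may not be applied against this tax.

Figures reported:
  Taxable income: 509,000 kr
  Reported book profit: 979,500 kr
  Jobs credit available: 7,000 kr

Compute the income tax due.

169,470 kr

Regular income tax:
  21,000 kr × 15% = 3,150 kr
  188,000 kr × 19% = 35,720 kr
  197,000 kr × 23% = 45,310 kr
  103,000 kr × 30% = 30,900 kr
  → 115,080 kr
  Less jobs credit 7,000 kr → 108,080 kr

Alternative floor tax:
  Base (reported book profit): 979,500 kr
  Less exemption 38,000 kr → base 941,500 kr
  941,500 kr × 18% = 169,470 kr

169,470 kr > 108,080 kr, so the alternative floor tax is the binding amount.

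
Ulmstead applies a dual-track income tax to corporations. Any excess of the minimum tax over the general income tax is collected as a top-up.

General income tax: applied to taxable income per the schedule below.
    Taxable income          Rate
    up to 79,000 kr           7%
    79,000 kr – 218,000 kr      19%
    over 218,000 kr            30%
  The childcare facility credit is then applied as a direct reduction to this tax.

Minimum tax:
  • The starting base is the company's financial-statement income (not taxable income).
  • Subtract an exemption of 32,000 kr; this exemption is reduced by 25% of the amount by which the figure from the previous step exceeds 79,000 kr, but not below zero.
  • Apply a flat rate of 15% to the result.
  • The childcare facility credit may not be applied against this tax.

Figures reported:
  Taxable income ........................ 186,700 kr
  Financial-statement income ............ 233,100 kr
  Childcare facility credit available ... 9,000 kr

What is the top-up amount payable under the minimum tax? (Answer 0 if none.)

17,972 kr

General income tax:
  79,000 kr × 7% = 5,530 kr
  107,700 kr × 19% = 20,463 kr
  → 25,993 kr
  Less childcare facility credit 9,000 kr → 16,993 kr

Minimum tax:
  Base (financial-statement income): 233,100 kr
  Exemption: 25% × (233,100 kr − 79,000 kr) = 38,525 kr ≥ 32,000 kr, so the exemption is fully phased out
  Base: 233,100 kr − 0 kr = 233,100 kr
  233,100 kr × 15% = 34,965 kr

Excess of minimum tax over general income tax: 34,965 kr − 16,993 kr = 17,972 kr.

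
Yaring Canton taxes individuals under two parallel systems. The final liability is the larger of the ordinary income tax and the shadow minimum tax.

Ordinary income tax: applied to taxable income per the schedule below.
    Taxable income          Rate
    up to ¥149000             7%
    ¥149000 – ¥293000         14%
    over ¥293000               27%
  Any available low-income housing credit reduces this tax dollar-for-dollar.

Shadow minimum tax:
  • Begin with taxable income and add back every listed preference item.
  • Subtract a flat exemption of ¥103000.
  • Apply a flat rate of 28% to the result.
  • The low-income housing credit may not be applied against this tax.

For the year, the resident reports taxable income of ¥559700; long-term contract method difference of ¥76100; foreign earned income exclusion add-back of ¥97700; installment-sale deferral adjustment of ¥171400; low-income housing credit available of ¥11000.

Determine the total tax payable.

Shadow minimum tax:
  Adjusted income: ¥559700 + ¥76100 + ¥97700 + ¥171400 = ¥904900
  Less exemption ¥103000 → base ¥801900
  ¥801900 × 28% = ¥224532

Ordinary income tax:
  ¥149000 × 7% = ¥10430
  ¥144000 × 14% = ¥20160
  ¥266700 × 27% = ¥72009
  → ¥102599
  Less low-income housing credit ¥11000 → ¥91599

¥224532 > ¥91599, so the shadow minimum tax is the binding amount.

¥224532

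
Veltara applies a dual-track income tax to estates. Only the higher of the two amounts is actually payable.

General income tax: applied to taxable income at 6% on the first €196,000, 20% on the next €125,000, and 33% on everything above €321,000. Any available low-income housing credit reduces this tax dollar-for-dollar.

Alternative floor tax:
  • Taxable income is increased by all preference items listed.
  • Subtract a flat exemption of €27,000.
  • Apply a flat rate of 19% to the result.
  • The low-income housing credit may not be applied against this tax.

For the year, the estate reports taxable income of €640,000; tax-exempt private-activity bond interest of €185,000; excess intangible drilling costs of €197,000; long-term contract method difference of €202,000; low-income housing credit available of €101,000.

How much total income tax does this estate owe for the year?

General income tax:
  €196,000 × 6% = €11,760
  €125,000 × 20% = €25,000
  €319,000 × 33% = €105,270
  → €142,030
  Less low-income housing credit €101,000 → €41,030

Alternative floor tax:
  Adjusted income: €640,000 + €185,000 + €197,000 + €202,000 = €1,224,000
  Less exemption €27,000 → base €1,197,000
  €1,197,000 × 19% = €227,430

€227,430 > €41,030, so the alternative floor tax is the binding amount.

€227,430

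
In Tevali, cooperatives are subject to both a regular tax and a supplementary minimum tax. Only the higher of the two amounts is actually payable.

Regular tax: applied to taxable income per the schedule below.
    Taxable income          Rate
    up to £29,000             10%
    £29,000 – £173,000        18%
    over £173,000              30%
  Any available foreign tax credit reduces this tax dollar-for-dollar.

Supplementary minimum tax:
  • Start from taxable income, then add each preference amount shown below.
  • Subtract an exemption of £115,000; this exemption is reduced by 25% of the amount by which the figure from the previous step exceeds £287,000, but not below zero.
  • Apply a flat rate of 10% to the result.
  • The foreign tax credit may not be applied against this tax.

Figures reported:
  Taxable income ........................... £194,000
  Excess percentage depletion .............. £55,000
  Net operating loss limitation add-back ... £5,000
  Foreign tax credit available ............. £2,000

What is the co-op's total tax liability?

£33,120

Supplementary minimum tax:
  Adjusted income: £194,000 + £55,000 + £5,000 = £254,000
  Exemption: £254,000 ≤ £287,000, so full £115,000 applies
  Base: £254,000 − £115,000 = £139,000
  £139,000 × 10% = £13,900

Regular tax:
  £29,000 × 10% = £2,900
  £144,000 × 18% = £25,920
  £21,000 × 30% = £6,300
  → £35,120
  Less foreign tax credit £2,000 → £33,120

£33,120 > £13,900, so the regular tax governs.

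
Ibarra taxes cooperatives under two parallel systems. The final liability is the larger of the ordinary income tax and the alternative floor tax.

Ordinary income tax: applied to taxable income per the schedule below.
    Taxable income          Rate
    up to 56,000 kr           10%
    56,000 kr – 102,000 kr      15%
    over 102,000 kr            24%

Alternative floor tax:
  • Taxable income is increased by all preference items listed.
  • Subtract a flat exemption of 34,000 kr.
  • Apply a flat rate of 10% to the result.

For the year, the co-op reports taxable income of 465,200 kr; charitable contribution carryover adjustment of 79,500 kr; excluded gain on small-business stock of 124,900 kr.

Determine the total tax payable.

99,668 kr

Alternative floor tax:
  Adjusted income: 465,200 kr + 79,500 kr + 124,900 kr = 669,600 kr
  Less exemption 34,000 kr → base 635,600 kr
  635,600 kr × 10% = 63,560 kr

Ordinary income tax:
  56,000 kr × 10% = 5,600 kr
  46,000 kr × 15% = 6,900 kr
  363,200 kr × 24% = 87,168 kr
  → 99,668 kr

99,668 kr > 63,560 kr, so the ordinary income tax governs.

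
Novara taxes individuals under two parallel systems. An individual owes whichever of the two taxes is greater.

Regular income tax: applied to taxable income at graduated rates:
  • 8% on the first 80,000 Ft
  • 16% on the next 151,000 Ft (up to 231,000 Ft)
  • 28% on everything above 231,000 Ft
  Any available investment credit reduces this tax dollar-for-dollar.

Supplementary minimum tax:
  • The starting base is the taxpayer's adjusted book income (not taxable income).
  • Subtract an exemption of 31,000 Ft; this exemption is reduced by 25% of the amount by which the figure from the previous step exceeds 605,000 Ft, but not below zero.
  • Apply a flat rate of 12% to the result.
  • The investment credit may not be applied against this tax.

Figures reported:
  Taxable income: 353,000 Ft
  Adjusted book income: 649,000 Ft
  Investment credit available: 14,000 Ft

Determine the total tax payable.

Regular income tax:
  80,000 Ft × 8% = 6,400 Ft
  151,000 Ft × 16% = 24,160 Ft
  122,000 Ft × 28% = 34,160 Ft
  → 64,720 Ft
  Less investment credit 14,000 Ft → 50,720 Ft

Supplementary minimum tax:
  Base (adjusted book income): 649,000 Ft
  Exemption: 31,000 Ft − 25% × (649,000 Ft − 605,000 Ft) = 31,000 Ft − 11,000 Ft = 20,000 Ft
  Base: 649,000 Ft − 20,000 Ft = 629,000 Ft
  629,000 Ft × 12% = 75,480 Ft

75,480 Ft > 50,720 Ft, so the supplementary minimum tax is the binding amount.

75,480 Ft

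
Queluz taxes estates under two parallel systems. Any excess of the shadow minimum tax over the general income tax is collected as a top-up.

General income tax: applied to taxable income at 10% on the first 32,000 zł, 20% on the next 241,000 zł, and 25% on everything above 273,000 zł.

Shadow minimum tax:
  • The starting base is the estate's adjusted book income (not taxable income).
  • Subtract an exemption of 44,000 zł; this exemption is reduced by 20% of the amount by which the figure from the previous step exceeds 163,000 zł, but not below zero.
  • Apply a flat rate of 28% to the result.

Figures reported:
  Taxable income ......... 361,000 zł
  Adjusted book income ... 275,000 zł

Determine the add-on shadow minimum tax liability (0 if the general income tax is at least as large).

General income tax:
  32,000 zł × 10% = 3,200 zł
  241,000 zł × 20% = 48,200 zł
  88,000 zł × 25% = 22,000 zł
  → 73,400 zł

Shadow minimum tax:
  Base (adjusted book income): 275,000 zł
  Exemption: 44,000 zł − 20% × (275,000 zł − 163,000 zł) = 44,000 zł − 22,400 zł = 21,600 zł
  Base: 275,000 zł − 21,600 zł = 253,400 zł
  253,400 zł × 28% = 70,952 zł

70,952 zł ≤ 73,400 zł, so no add-on is due.

0 zł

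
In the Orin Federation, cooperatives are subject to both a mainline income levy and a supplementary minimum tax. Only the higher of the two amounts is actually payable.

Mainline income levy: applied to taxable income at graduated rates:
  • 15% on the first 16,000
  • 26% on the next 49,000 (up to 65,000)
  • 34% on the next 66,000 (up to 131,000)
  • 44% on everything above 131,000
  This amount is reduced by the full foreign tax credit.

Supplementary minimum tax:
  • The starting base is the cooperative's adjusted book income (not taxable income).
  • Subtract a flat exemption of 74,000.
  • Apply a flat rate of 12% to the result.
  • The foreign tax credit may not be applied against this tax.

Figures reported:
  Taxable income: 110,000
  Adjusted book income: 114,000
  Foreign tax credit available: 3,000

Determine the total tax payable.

Supplementary minimum tax:
  Base (adjusted book income): 114,000
  Less exemption 74,000 → base 40,000
  40,000 × 12% = 4,800

Mainline income levy:
  16,000 × 15% = 2,400
  49,000 × 26% = 12,740
  45,000 × 34% = 15,300
  → 30,440
  Less foreign tax credit 3,000 → 27,440

27,440 > 4,800, so the mainline income levy governs.

27,440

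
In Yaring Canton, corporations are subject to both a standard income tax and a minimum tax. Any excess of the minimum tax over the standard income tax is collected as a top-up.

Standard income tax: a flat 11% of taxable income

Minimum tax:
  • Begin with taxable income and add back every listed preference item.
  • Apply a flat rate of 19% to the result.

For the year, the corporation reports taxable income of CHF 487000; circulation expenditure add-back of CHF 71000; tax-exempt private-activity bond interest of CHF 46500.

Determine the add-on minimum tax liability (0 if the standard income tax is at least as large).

CHF 61285

Standard income tax:
  CHF 487000 × 11% = CHF 53570

Minimum tax:
  Adjusted income: CHF 487000 + CHF 71000 + CHF 46500 = CHF 604500
  CHF 604500 × 19% = CHF 114855

Excess of minimum tax over standard income tax: CHF 114855 − CHF 53570 = CHF 61285.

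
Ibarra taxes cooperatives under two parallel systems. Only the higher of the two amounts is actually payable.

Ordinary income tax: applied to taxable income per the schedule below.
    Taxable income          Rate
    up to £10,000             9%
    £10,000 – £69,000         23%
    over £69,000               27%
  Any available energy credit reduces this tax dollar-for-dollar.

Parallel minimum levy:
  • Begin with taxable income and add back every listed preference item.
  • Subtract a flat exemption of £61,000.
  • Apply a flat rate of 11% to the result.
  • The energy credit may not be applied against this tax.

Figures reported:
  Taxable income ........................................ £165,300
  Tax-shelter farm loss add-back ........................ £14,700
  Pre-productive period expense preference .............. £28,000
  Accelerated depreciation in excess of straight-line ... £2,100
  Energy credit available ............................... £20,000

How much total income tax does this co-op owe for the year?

£20,471

Parallel minimum levy:
  Adjusted income: £165,300 + £14,700 + £28,000 + £2,100 = £210,100
  Less exemption £61,000 → base £149,100
  £149,100 × 11% = £16,401

Ordinary income tax:
  £10,000 × 9% = £900
  £59,000 × 23% = £13,570
  £96,300 × 27% = £26,001
  → £40,471
  Less energy credit £20,000 → £20,471

£20,471 > £16,401, so the ordinary income tax governs.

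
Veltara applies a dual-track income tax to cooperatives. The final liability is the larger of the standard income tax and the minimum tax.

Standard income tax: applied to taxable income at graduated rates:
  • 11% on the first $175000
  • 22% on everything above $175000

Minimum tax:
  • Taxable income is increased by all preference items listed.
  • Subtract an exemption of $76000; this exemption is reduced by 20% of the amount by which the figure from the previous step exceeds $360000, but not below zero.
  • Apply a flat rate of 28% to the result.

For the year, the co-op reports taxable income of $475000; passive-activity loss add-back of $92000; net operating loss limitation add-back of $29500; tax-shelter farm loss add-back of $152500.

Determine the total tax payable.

$209720

Minimum tax:
  Adjusted income: $475000 + $92000 + $29500 + $152500 = $749000
  Exemption: 20% × ($749000 − $360000) = $77800 ≥ $76000, so the exemption is fully phased out
  Base: $749000 − $0 = $749000
  $749000 × 28% = $209720

Standard income tax:
  $175000 × 11% = $19250
  $300000 × 22% = $66000
  → $85250

$209720 > $85250, so the minimum tax is the binding amount.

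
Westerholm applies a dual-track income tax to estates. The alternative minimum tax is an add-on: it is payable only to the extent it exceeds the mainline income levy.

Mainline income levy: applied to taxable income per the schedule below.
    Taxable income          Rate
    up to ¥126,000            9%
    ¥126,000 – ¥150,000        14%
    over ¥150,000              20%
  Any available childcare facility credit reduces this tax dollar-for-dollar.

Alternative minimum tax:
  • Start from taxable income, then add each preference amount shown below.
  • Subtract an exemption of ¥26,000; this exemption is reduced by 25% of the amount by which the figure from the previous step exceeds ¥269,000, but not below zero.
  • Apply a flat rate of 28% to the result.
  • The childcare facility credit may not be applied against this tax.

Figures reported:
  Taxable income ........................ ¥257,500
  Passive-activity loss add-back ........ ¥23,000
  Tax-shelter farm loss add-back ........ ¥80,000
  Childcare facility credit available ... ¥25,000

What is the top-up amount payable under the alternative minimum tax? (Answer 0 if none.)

¥88,865

Alternative minimum tax:
  Adjusted income: ¥257,500 + ¥23,000 + ¥80,000 = ¥360,500
  Exemption: ¥26,000 − 25% × (¥360,500 − ¥269,000) = ¥26,000 − ¥22,875 = ¥3,125
  Base: ¥360,500 − ¥3,125 = ¥357,375
  ¥357,375 × 28% = ¥100,065

Mainline income levy:
  ¥126,000 × 9% = ¥11,340
  ¥24,000 × 14% = ¥3,360
  ¥107,500 × 20% = ¥21,500
  → ¥36,200
  Less childcare facility credit ¥25,000 → ¥11,200

Excess of alternative minimum tax over mainline income levy: ¥100,065 − ¥11,200 = ¥88,865.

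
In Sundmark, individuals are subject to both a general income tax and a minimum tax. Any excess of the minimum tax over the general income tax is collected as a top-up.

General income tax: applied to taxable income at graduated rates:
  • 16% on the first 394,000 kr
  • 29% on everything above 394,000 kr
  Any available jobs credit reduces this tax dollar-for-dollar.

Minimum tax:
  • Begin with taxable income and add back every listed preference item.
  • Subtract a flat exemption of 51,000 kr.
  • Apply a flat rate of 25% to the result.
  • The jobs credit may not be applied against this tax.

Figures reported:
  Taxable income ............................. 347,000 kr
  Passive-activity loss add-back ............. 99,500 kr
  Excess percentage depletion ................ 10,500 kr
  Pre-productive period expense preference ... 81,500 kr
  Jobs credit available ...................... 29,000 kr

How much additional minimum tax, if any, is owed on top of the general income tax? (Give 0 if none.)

95,355 kr

General income tax:
  347,000 kr × 16% = 55,520 kr
  Less jobs credit 29,000 kr → 26,520 kr

Minimum tax:
  Adjusted income: 347,000 kr + 99,500 kr + 10,500 kr + 81,500 kr = 538,500 kr
  Less exemption 51,000 kr → base 487,500 kr
  487,500 kr × 25% = 121,875 kr

Excess of minimum tax over general income tax: 121,875 kr − 26,520 kr = 95,355 kr.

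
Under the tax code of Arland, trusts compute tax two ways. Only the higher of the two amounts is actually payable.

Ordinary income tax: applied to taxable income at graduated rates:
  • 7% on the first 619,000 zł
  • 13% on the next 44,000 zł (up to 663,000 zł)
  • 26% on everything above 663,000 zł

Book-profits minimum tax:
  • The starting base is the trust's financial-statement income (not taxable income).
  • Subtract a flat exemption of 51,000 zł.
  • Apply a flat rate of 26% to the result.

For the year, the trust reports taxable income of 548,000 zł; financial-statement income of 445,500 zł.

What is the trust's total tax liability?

102,570 zł

Book-profits minimum tax:
  Base (financial-statement income): 445,500 zł
  Less exemption 51,000 zł → base 394,500 zł
  394,500 zł × 26% = 102,570 zł

Ordinary income tax:
  548,000 zł × 7% = 38,360 zł

102,570 zł > 38,360 zł, so the book-profits minimum tax is the binding amount.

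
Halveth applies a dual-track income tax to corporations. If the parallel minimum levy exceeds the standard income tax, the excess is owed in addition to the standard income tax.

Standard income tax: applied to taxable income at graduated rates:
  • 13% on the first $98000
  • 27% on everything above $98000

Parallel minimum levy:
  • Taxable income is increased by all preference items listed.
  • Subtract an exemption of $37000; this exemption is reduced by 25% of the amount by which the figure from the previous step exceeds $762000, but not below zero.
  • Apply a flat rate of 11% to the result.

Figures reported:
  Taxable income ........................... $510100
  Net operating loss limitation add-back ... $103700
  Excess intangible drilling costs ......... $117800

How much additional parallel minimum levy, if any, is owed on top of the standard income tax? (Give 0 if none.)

$0

Parallel minimum levy:
  Adjusted income: $510100 + $103700 + $117800 = $731600
  Exemption: $731600 ≤ $762000, so full $37000 applies
  Base: $731600 − $37000 = $694600
  $694600 × 11% = $76406

Standard income tax:
  $98000 × 13% = $12740
  $412100 × 27% = $111267
  → $124007

$76406 ≤ $124007, so no add-on is due.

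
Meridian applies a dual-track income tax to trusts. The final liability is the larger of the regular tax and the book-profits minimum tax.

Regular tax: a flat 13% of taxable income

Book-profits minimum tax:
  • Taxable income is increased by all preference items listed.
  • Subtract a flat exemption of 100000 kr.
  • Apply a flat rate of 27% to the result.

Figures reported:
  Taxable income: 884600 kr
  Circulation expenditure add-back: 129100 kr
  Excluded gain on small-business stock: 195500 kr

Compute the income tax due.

Regular tax:
  884600 kr × 13% = 114998 kr

Book-profits minimum tax:
  Adjusted income: 884600 kr + 129100 kr + 195500 kr = 1209200 kr
  Less exemption 100000 kr → base 1109200 kr
  1109200 kr × 27% = 299484 kr

299484 kr > 114998 kr, so the book-profits minimum tax is the binding amount.

299484 kr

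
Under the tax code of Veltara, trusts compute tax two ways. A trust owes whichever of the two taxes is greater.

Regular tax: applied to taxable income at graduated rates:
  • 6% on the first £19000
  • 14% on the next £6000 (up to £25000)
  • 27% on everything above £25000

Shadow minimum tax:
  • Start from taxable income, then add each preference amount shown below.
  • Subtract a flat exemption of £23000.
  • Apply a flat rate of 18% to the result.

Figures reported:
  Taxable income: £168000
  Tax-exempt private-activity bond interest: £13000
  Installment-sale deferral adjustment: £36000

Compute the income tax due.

Regular tax:
  £19000 × 6% = £1140
  £6000 × 14% = £840
  £143000 × 27% = £38610
  → £40590

Shadow minimum tax:
  Adjusted income: £168000 + £13000 + £36000 = £217000
  Less exemption £23000 → base £194000
  £194000 × 18% = £34920

£40590 > £34920, so the regular tax governs.

£40590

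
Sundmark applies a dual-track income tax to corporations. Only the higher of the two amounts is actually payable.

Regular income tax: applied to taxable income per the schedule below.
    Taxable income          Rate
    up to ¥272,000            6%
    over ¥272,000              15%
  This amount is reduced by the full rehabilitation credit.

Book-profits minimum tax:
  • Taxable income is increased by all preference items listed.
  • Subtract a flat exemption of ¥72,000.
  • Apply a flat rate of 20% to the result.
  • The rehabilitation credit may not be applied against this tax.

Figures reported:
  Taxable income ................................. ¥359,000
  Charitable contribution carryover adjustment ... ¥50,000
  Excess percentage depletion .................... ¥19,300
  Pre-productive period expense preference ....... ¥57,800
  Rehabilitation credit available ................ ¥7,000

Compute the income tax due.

Book-profits minimum tax:
  Adjusted income: ¥359,000 + ¥50,000 + ¥19,300 + ¥57,800 = ¥486,100
  Less exemption ¥72,000 → base ¥414,100
  ¥414,100 × 20% = ¥82,820

Regular income tax:
  ¥272,000 × 6% = ¥16,320
  ¥87,000 × 15% = ¥13,050
  → ¥29,370
  Less rehabilitation credit ¥7,000 → ¥22,370

¥82,820 > ¥22,370, so the book-profits minimum tax is the binding amount.

¥82,820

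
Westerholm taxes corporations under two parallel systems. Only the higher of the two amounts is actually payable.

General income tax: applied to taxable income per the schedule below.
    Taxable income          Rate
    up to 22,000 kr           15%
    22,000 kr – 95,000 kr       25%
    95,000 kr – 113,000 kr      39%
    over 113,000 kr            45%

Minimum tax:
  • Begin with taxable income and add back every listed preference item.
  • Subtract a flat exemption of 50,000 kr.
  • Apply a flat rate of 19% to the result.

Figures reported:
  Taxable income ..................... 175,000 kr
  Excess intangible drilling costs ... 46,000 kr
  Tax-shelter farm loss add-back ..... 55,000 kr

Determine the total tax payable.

56,470 kr

Minimum tax:
  Adjusted income: 175,000 kr + 46,000 kr + 55,000 kr = 276,000 kr
  Less exemption 50,000 kr → base 226,000 kr
  226,000 kr × 19% = 42,940 kr

General income tax:
  22,000 kr × 15% = 3,300 kr
  73,000 kr × 25% = 18,250 kr
  18,000 kr × 39% = 7,020 kr
  62,000 kr × 45% = 27,900 kr
  → 56,470 kr

56,470 kr > 42,940 kr, so the general income tax governs.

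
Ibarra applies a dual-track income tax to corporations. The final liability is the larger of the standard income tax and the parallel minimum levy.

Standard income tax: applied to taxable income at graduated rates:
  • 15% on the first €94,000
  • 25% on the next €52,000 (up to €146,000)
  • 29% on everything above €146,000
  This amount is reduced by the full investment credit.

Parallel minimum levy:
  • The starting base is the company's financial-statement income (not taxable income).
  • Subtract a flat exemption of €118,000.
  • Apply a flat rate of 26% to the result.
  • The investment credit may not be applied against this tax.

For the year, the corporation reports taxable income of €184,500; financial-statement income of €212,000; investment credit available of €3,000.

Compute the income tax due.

Parallel minimum levy:
  Base (financial-statement income): €212,000
  Less exemption €118,000 → base €94,000
  €94,000 × 26% = €24,440

Standard income tax:
  €94,000 × 15% = €14,100
  €52,000 × 25% = €13,000
  €38,500 × 29% = €11,165
  → €38,265
  Less investment credit €3,000 → €35,265

€35,265 > €24,440, so the standard income tax governs.

€35,265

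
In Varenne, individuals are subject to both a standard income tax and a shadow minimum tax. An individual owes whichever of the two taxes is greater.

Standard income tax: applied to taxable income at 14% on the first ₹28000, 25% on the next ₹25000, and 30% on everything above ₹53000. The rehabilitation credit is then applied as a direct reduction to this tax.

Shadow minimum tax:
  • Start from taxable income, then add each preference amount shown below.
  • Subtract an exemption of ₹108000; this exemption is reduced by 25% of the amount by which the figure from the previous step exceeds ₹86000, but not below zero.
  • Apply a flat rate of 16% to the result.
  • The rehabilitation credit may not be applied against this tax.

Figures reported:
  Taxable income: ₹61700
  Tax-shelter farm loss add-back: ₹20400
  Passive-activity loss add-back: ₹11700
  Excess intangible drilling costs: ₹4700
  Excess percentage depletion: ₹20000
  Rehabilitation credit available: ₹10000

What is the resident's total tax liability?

Standard income tax:
  ₹28000 × 14% = ₹3920
  ₹25000 × 25% = ₹6250
  ₹8700 × 30% = ₹2610
  → ₹12780
  Less rehabilitation credit ₹10000 → ₹2780

Shadow minimum tax:
  Adjusted income: ₹61700 + ₹20400 + ₹11700 + ₹4700 + ₹20000 = ₹118500
  Exemption: ₹108000 − 25% × (₹118500 − ₹86000) = ₹108000 − ₹8125 = ₹99875
  Base: ₹118500 − ₹99875 = ₹18625
  ₹18625 × 16% = ₹2980

₹2980 > ₹2780, so the shadow minimum tax is the binding amount.

₹2980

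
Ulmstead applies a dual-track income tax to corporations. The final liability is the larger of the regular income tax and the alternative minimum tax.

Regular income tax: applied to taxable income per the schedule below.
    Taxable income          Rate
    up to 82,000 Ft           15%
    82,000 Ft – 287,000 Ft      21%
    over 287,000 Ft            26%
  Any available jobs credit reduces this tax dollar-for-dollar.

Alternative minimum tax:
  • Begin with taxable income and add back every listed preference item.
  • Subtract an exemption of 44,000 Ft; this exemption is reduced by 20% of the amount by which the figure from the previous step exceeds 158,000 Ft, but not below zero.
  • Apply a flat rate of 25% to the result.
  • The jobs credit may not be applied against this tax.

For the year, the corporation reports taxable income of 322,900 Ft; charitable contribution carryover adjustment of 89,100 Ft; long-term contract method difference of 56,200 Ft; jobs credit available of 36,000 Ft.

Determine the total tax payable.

117,050 Ft

Alternative minimum tax:
  Adjusted income: 322,900 Ft + 89,100 Ft + 56,200 Ft = 468,200 Ft
  Exemption: 20% × (468,200 Ft − 158,000 Ft) = 62,040 Ft ≥ 44,000 Ft, so the exemption is fully phased out
  Base: 468,200 Ft − 0 Ft = 468,200 Ft
  468,200 Ft × 25% = 117,050 Ft

Regular income tax:
  82,000 Ft × 15% = 12,300 Ft
  205,000 Ft × 21% = 43,050 Ft
  35,900 Ft × 26% = 9,334 Ft
  → 64,684 Ft
  Less jobs credit 36,000 Ft → 28,684 Ft

117,050 Ft > 28,684 Ft, so the alternative minimum tax is the binding amount.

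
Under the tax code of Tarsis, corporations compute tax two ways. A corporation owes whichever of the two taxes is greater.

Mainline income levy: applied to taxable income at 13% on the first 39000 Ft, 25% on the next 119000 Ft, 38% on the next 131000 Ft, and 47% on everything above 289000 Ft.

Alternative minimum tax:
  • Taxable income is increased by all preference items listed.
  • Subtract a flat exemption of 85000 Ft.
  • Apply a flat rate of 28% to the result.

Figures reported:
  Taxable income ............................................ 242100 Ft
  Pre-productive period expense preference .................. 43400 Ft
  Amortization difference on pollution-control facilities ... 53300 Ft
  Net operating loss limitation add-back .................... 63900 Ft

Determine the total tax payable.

Mainline income levy:
  39000 Ft × 13% = 5070 Ft
  119000 Ft × 25% = 29750 Ft
  84100 Ft × 38% = 31958 Ft
  → 66778 Ft

Alternative minimum tax:
  Adjusted income: 242100 Ft + 43400 Ft + 53300 Ft + 63900 Ft = 402700 Ft
  Less exemption 85000 Ft → base 317700 Ft
  317700 Ft × 28% = 88956 Ft

88956 Ft > 66778 Ft, so the alternative minimum tax is the binding amount.

88956 Ft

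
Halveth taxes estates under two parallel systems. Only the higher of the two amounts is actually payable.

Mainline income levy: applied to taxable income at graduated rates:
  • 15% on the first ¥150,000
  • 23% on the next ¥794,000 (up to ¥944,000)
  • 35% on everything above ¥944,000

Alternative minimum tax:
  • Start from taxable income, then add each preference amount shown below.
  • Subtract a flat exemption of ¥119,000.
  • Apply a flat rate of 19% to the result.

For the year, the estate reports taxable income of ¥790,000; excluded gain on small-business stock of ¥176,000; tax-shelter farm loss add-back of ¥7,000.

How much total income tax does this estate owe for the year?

¥169,700

Mainline income levy:
  ¥150,000 × 15% = ¥22,500
  ¥640,000 × 23% = ¥147,200
  → ¥169,700

Alternative minimum tax:
  Adjusted income: ¥790,000 + ¥176,000 + ¥7,000 = ¥973,000
  Less exemption ¥119,000 → base ¥854,000
  ¥854,000 × 19% = ¥162,260

¥169,700 > ¥162,260, so the mainline income levy governs.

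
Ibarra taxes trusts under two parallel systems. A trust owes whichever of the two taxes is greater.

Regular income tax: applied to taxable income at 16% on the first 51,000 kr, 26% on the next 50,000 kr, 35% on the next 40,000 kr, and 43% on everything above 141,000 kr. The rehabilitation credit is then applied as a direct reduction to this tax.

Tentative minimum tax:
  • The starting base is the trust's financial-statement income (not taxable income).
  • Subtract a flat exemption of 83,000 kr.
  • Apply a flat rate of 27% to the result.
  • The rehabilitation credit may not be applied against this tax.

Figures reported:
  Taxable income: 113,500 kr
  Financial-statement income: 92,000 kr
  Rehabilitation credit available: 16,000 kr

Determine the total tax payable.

9,535 kr

Regular income tax:
  51,000 kr × 16% = 8,160 kr
  50,000 kr × 26% = 13,000 kr
  12,500 kr × 35% = 4,375 kr
  → 25,535 kr
  Less rehabilitation credit 16,000 kr → 9,535 kr

Tentative minimum tax:
  Base (financial-statement income): 92,000 kr
  Less exemption 83,000 kr → base 9,000 kr
  9,000 kr × 27% = 2,430 kr

9,535 kr > 2,430 kr, so the regular income tax governs.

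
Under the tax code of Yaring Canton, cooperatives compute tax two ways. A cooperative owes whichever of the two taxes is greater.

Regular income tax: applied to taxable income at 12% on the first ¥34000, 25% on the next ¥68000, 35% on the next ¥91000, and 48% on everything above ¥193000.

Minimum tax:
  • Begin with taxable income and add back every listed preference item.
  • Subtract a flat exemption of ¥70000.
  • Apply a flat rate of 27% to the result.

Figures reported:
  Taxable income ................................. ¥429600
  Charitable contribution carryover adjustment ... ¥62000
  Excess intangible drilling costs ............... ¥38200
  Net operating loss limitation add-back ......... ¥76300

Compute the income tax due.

Minimum tax:
  Adjusted income: ¥429600 + ¥62000 + ¥38200 + ¥76300 = ¥606100
  Less exemption ¥70000 → base ¥536100
  ¥536100 × 27% = ¥144747

Regular income tax:
  ¥34000 × 12% = ¥4080
  ¥68000 × 25% = ¥17000
  ¥91000 × 35% = ¥31850
  ¥236600 × 48% = ¥113568
  → ¥166498

¥166498 > ¥144747, so the regular income tax governs.

¥166498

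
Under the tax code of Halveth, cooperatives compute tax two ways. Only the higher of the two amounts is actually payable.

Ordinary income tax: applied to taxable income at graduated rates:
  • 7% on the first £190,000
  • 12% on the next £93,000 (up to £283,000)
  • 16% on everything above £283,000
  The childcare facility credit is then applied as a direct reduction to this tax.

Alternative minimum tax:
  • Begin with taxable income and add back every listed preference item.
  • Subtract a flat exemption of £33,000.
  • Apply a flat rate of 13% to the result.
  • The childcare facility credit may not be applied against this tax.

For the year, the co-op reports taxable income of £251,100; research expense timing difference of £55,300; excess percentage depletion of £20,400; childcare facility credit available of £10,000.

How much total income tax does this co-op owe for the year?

Ordinary income tax:
  £190,000 × 7% = £13,300
  £61,100 × 12% = £7,332
  → £20,632
  Less childcare facility credit £10,000 → £10,632

Alternative minimum tax:
  Adjusted income: £251,100 + £55,300 + £20,400 = £326,800
  Less exemption £33,000 → base £293,800
  £293,800 × 13% = £38,194

£38,194 > £10,632, so the alternative minimum tax is the binding amount.

£38,194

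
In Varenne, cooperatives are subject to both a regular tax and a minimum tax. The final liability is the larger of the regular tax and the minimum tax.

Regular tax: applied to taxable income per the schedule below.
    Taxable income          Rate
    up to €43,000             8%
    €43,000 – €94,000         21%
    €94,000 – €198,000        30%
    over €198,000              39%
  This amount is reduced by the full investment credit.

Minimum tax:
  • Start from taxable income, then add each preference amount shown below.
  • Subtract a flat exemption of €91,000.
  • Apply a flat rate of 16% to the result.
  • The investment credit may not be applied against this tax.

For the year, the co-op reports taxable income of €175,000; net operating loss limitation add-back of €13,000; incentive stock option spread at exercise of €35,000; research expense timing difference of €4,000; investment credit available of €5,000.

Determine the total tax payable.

Regular tax:
  €43,000 × 8% = €3,440
  €51,000 × 21% = €10,710
  €81,000 × 30% = €24,300
  → €38,450
  Less investment credit €5,000 → €33,450

Minimum tax:
  Adjusted income: €175,000 + €13,000 + €35,000 + €4,000 = €227,000
  Less exemption €91,000 → base €136,000
  €136,000 × 16% = €21,760

€33,450 > €21,760, so the regular tax governs.

€33,450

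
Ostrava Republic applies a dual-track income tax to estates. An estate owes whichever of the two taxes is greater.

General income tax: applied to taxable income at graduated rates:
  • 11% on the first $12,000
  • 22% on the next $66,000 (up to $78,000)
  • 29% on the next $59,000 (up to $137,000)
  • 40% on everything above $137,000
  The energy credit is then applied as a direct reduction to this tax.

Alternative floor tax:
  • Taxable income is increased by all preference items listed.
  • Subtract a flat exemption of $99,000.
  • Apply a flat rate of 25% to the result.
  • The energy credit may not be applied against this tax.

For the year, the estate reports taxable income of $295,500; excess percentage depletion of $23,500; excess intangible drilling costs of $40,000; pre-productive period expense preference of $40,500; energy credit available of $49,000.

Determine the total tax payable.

$75,125

General income tax:
  $12,000 × 11% = $1,320
  $66,000 × 22% = $14,520
  $59,000 × 29% = $17,110
  $158,500 × 40% = $63,400
  → $96,350
  Less energy credit $49,000 → $47,350

Alternative floor tax:
  Adjusted income: $295,500 + $23,500 + $40,000 + $40,500 = $399,500
  Less exemption $99,000 → base $300,500
  $300,500 × 25% = $75,125

$75,125 > $47,350, so the alternative floor tax is the binding amount.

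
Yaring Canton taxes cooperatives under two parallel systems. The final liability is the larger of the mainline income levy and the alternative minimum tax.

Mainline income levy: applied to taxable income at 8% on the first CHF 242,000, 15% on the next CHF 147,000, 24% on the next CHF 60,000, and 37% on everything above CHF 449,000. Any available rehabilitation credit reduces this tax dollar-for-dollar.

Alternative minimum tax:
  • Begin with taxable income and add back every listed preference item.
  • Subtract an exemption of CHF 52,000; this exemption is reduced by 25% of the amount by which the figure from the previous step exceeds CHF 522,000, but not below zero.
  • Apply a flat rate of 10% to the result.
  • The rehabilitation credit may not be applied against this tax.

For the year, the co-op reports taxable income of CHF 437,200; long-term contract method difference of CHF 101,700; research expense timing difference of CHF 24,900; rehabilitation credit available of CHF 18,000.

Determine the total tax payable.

Alternative minimum tax:
  Adjusted income: CHF 437,200 + CHF 101,700 + CHF 24,900 = CHF 563,800
  Exemption: CHF 52,000 − 25% × (CHF 563,800 − CHF 522,000) = CHF 52,000 − CHF 10,450 = CHF 41,550
  Base: CHF 563,800 − CHF 41,550 = CHF 522,250
  CHF 522,250 × 10% = CHF 52,225

Mainline income levy:
  CHF 242,000 × 8% = CHF 19,360
  CHF 147,000 × 15% = CHF 22,050
  CHF 48,200 × 24% = CHF 11,568
  → CHF 52,978
  Less rehabilitation credit CHF 18,000 → CHF 34,978

CHF 52,225 > CHF 34,978, so the alternative minimum tax is the binding amount.

CHF 52,225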